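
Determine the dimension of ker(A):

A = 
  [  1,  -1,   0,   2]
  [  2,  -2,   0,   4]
nullity(A) = 3

Row reduce:
R2 → R2 - (2)·R1
REF = 
  [  1,  -1,   0,   2]
  [  0,   0,   0,   0]
Pivot columns: 1 → 1 pivot.
rank(A) = 1, so nullity(A) = 4 - 1 = 3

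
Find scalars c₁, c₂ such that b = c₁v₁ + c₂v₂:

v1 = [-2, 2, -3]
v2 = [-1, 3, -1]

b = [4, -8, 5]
c1 = -1, c2 = -2

b = -1·v1 + -2·v2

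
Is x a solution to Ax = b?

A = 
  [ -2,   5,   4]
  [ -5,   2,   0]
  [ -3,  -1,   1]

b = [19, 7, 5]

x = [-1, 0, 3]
No

Ax = [14, 5, 6] ≠ b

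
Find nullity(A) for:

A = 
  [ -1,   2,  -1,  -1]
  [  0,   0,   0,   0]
nullity(A) = 3

Row reduce:
(no row operations needed)
REF = 
  [ -1,   2,  -1,  -1]
  [  0,   0,   0,   0]
Pivot columns: 1 → 1 pivot.
rank(A) = 1, so nullity(A) = 4 - 1 = 3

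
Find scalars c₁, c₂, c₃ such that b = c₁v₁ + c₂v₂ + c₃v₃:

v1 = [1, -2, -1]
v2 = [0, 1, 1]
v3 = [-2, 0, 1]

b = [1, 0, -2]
c1 = -1, c2 = -2, c3 = -1

b = -1·v1 + -2·v2 + -1·v3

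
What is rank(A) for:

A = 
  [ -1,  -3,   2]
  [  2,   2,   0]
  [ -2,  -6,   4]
Row reduce:
R2 → R2 + (2)·R1
R3 → R3 - (2)·R1
REF = 
  [ -1,  -3,   2]
  [  0,  -4,   4]
  [  0,   0,   0]
Pivot columns: 1, 2 → 2 pivots.

rank(A) = 2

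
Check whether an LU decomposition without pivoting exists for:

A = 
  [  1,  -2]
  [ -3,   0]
Yes.
A[1,1] = 1 ≠ 0, so Gaussian elimination proceeds without a row swap: multiplier ℓ₂₁ = (-3)/(1) = -3, and U[2,2] = 0 - (-3)(-2) = -6.
L = 
  [  1,   0]
  [ -3,   1]
U = 
  [  1,  -2]
  [  0,  -6]
Check row 2 of LU: [(-3)(1), (-3)(-2) + (-6)] = [-3, 0] = row 2 of A ✓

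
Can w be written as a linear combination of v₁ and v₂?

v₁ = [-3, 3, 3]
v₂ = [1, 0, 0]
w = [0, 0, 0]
Yes

Form the augmented matrix and row-reduce:
[v₁|v₂|w] = 
  [ -3,   1,   0]
  [  3,   0,   0]
  [  3,   0,   0]
R2 → R2 + (1)·R1
R3 → R3 + (1)·R1
R3 → R3 - (1)·R2
REF = 
  [ -3,   1,   0]
  [  0,   1,   0]
  [  0,   0,   0]

No row of the form [0 0 | nonzero], so the system is consistent. Back-substitution gives c₁ = 0, c₂ = 0: w = (0)·v₁ + (0)·v₂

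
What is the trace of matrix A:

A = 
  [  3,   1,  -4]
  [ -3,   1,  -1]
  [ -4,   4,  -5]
-1

tr(A) = 3 + 1 + -5 = -1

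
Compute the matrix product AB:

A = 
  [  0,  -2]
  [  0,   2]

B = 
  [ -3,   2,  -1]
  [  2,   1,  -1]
AB = 
  [ -4,  -2,   2]
  [  4,   2,  -2]

A is 2×2 and B is 2×3, so AB is 2×3. Each entry is (row of A)·(column of B):
AB[1,1] = (0)(-3) + (-2)(2) = -4
AB[1,2] = (0)(2) + (-2)(1) = -2
AB[1,3] = (0)(-1) + (-2)(-1) = 2
AB[2,1] = (0)(-3) + (2)(2) = 4
AB[2,2] = (0)(2) + (2)(1) = 2
AB[2,3] = (0)(-1) + (2)(-1) = -2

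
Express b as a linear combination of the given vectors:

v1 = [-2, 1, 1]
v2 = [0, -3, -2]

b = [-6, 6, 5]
c1 = 3, c2 = -1

b = 3·v1 + -1·v2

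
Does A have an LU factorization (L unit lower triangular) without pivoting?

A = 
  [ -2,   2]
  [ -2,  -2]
Yes.
A[1,1] = -2 ≠ 0, so Gaussian elimination proceeds without a row swap: multiplier ℓ₂₁ = (-2)/(-2) = 1, and U[2,2] = -2 - (1)(2) = -4.
L = 
  [  1,   0]
  [  1,   1]
U = 
  [ -2,   2]
  [  0,  -4]
Check row 2 of LU: [(1)(-2), (1)(2) + (-4)] = [-2, -2] = row 2 of A ✓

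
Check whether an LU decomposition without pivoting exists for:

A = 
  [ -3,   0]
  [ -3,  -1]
Yes.
A[1,1] = -3 ≠ 0, so Gaussian elimination proceeds without a row swap: multiplier ℓ₂₁ = (-3)/(-3) = 1, and U[2,2] = -1 - (1)(0) = -1.
L = 
  [  1,   0]
  [  1,   1]
U = 
  [ -3,   0]
  [  0,  -1]
Check row 2 of LU: [(1)(-3), (1)(0) + (-1)] = [-3, -1] = row 2 of A ✓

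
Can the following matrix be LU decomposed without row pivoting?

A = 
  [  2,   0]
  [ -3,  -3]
Yes.
A[1,1] = 2 ≠ 0, so Gaussian elimination proceeds without a row swap: multiplier ℓ₂₁ = (-3)/(2) = -3/2, and U[2,2] = -3 - (-3/2)(0) = -3.
L = 
  [   1,    0]
  [-3/2,    1]
U = 
  [  2,   0]
  [  0,  -3]
Check row 2 of LU: [(-3/2)(2), (-3/2)(0) + (-3)] = [-3, -3] = row 2 of A ✓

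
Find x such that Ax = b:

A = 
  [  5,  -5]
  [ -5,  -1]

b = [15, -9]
Row reduce the augmented matrix [A|b]:
R2 → R2 + (1)·R1
REF = 
  [  5,  -5,  15]
  [  0,  -6,   6]

Back-substitution:
x₂ = 6 / (-6) = -1
x₁ = (15 - (-5)(-1)) / 5 = 2

x = [2, -1]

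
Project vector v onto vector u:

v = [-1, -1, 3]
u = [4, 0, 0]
proj_u(v) = [-1, 0, 0]

v·u = (-1)(4) + (-1)(0) + (3)(0) = -4
u·u = (4)² + (0)² + (0)² = 16
proj_u(v) = (v·u / u·u) × u = (-4/16) × u = (-1/4) × u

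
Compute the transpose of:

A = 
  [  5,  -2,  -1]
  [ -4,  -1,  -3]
Aᵀ = 
  [  5,  -4]
  [ -2,  -1]
  [ -1,  -3]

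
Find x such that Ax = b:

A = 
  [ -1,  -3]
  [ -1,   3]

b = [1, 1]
x = [-1, 0]

Row reduce the augmented matrix [A|b]:
R2 → R2 - (1)·R1
REF = 
  [ -1,  -3,   1]
  [  0,   6,   0]

Back-substitution:
x₂ = 0 / 6 = 0
x₁ = (1 - (-3)(0)) / (-1) = -1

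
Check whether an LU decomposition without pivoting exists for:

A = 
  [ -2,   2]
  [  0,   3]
Yes.
A[1,1] = -2 ≠ 0, so Gaussian elimination proceeds without a row swap: multiplier ℓ₂₁ = (0)/(-2) = 0, and U[2,2] = 3 - (0)(2) = 3.
L = 
  [  1,   0]
  [  0,   1]
U = 
  [ -2,   2]
  [  0,   3]
Check row 2 of LU: [(0)(-2), (0)(2) + 3] = [0, 3] = row 2 of A ✓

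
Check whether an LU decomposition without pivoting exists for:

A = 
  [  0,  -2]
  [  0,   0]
Yes.
The first column is zero, so A is already upper triangular: L = I, U = A.
L = 
  [  1,   0]
  [  0,   1]
U = 
  [  0,  -2]
  [  0,   0]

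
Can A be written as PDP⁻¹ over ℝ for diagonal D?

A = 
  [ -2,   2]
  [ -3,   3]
Yes

tr(A) = 1, det(A) = 0
Characteristic polynomial: λ² - tr(A)λ + det(A) = λ² - λ
λ² - λ = λ(λ - 1)
Eigenvalues: 1, 0
λ=0: alg. mult. = 1, geom. mult. = 2 - rank(A - (0)I) = 2 - 1 = 1
λ=1: alg. mult. = 1, geom. mult. = 2 - rank(A - (1)I) = 2 - 1 = 1
Sum of geometric multiplicities equals n, so A has n independent eigenvectors.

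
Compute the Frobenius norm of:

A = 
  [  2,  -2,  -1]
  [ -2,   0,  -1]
||A||_F = 3.742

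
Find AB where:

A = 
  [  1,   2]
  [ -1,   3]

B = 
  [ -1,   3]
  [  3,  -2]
AB = 
  [  5,  -1]
  [ 10,  -9]

A is 2×2 and B is 2×2, so AB is 2×2. Each entry is (row of A)·(column of B):
AB[1,1] = (1)(-1) + (2)(3) = 5
AB[1,2] = (1)(3) + (2)(-2) = -1
AB[2,1] = (-1)(-1) + (3)(3) = 10
AB[2,2] = (-1)(3) + (3)(-2) = -9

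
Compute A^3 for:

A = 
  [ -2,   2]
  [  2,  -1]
A² = A·A:
A²[1,1] = (-2)(-2) + (2)(2) = 8
A²[1,2] = (-2)(2) + (2)(-1) = -6
A²[2,1] = (2)(-2) + (-1)(2) = -6
A²[2,2] = (2)(2) + (-1)(-1) = 5
A² = 
  [  8,  -6]
  [ -6,   5]

A^3 = A^2·A:
A^3[1,1] = (8)(-2) + (-6)(2) = -28
A^3[1,2] = (8)(2) + (-6)(-1) = 22
A^3[2,1] = (-6)(-2) + (5)(2) = 22
A^3[2,2] = (-6)(2) + (5)(-1) = -17
A^3 = 
  [-28,  22]
  [ 22, -17]

Therefore
A^3 = 
  [-28,  22]
  [ 22, -17]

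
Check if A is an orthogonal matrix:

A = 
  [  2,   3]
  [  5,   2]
No

AᵀA = 
  [ 29,  16]
  [ 16,  13]
≠ I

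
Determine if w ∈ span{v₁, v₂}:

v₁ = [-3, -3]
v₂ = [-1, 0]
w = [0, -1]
Yes

Form the augmented matrix and row-reduce:
[v₁|v₂|w] = 
  [ -3,  -1,   0]
  [ -3,   0,  -1]
R2 → R2 - (1)·R1
REF = 
  [ -3,  -1,   0]
  [  0,   1,  -1]

No row of the form [0 0 | nonzero], so the system is consistent. Back-substitution gives c₁ = 1/3, c₂ = -1: w = (1/3)·v₁ + (-1)·v₂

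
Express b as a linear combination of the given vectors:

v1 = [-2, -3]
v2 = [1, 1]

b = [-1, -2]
c1 = 1, c2 = 1

b = 1·v1 + 1·v2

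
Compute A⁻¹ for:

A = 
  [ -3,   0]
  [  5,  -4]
det(A) = (-3)(-4) - (0)(5) = 12
For a 2×2 matrix, A⁻¹ = (1/det(A)) · [[d, -b], [-c, a]]
    = (1/12) · [[-4, 0], [-5, -3]]

A⁻¹ = 
  [ -1/3,     0]
  [-5/12,  -1/4]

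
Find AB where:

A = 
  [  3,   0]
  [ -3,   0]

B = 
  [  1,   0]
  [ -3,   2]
AB = 
  [  3,   0]
  [ -3,   0]

A is 2×2 and B is 2×2, so AB is 2×2. Each entry is (row of A)·(column of B):
AB[1,1] = (3)(1) + (0)(-3) = 3
AB[1,2] = (3)(0) + (0)(2) = 0
AB[2,1] = (-3)(1) + (0)(-3) = -3
AB[2,2] = (-3)(0) + (0)(2) = 0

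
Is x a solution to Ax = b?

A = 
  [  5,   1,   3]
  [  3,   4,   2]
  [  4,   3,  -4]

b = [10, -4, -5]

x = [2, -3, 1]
Yes

Ax = [10, -4, -5] = b ✓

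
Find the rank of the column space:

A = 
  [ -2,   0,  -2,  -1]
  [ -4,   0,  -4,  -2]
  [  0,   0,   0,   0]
Row reduce:
R2 → R2 - (2)·R1
REF = 
  [ -2,   0,  -2,  -1]
  [  0,   0,   0,   0]
  [  0,   0,   0,   0]
Pivot columns: 1 → 1 pivot.
dim(Col(A)) = number of pivot columns = 1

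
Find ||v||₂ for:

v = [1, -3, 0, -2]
3.742

||v||₂ = √((1)² + (-3)² + (0)² + (-2)²) = √14 = 3.742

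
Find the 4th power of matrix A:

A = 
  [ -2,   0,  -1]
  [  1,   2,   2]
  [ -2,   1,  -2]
A^4 = 
  [ 76, -12,  57]
  [-57,  40, -30]
  [126,  -9, 100]

A² = A·A:
A²[1,1] = (-2)(-2) + (0)(1) + (-1)(-2) = 6
A²[1,2] = (-2)(0) + (0)(2) + (-1)(1) = -1
A²[1,3] = (-2)(-1) + (0)(2) + (-1)(-2) = 4
A²[2,1] = (1)(-2) + (2)(1) + (2)(-2) = -4
A²[2,2] = (1)(0) + (2)(2) + (2)(1) = 6
A²[2,3] = (1)(-1) + (2)(2) + (2)(-2) = -1
A²[3,1] = (-2)(-2) + (1)(1) + (-2)(-2) = 9
A²[3,2] = (-2)(0) + (1)(2) + (-2)(1) = 0
A²[3,3] = (-2)(-1) + (1)(2) + (-2)(-2) = 8
A² = 
  [  6,  -1,   4]
  [ -4,   6,  -1]
  [  9,   0,   8]

A^3 = A^2·A:
A^3[1,1] = (6)(-2) + (-1)(1) + (4)(-2) = -21
A^3[1,2] = (6)(0) + (-1)(2) + (4)(1) = 2
A^3[1,3] = (6)(-1) + (-1)(2) + (4)(-2) = -16
A^3[2,1] = (-4)(-2) + (6)(1) + (-1)(-2) = 16
A^3[2,2] = (-4)(0) + (6)(2) + (-1)(1) = 11
A^3[2,3] = (-4)(-1) + (6)(2) + (-1)(-2) = 18
A^3[3,1] = (9)(-2) + (0)(1) + (8)(-2) = -34
A^3[3,2] = (9)(0) + (0)(2) + (8)(1) = 8
A^3[3,3] = (9)(-1) + (0)(2) + (8)(-2) = -25
A^3 = 
  [-21,   2, -16]
  [ 16,  11,  18]
  [-34,   8, -25]

A^4 = A^3·A:
A^4[1,1] = (-21)(-2) + (2)(1) + (-16)(-2) = 76
A^4[1,2] = (-21)(0) + (2)(2) + (-16)(1) = -12
A^4[1,3] = (-21)(-1) + (2)(2) + (-16)(-2) = 57
A^4[2,1] = (16)(-2) + (11)(1) + (18)(-2) = -57
A^4[2,2] = (16)(0) + (11)(2) + (18)(1) = 40
A^4[2,3] = (16)(-1) + (11)(2) + (18)(-2) = -30
A^4[3,1] = (-34)(-2) + (8)(1) + (-25)(-2) = 126
A^4[3,2] = (-34)(0) + (8)(2) + (-25)(1) = -9
A^4[3,3] = (-34)(-1) + (8)(2) + (-25)(-2) = 100
A^4 = 
  [ 76, -12,  57]
  [-57,  40, -30]
  [126,  -9, 100]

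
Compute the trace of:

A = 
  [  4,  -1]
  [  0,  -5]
-1

tr(A) = 4 + -5 = -1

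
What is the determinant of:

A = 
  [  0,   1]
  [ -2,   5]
For a 2×2 matrix, det = ad - bc = (0)(5) - (1)(-2) = 2

det(A) = 2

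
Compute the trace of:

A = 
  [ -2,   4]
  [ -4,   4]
2

tr(A) = -2 + 4 = 2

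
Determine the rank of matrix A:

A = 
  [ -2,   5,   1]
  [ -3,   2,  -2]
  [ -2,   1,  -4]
Row reduce:
R2 → R2 - (3/2)·R1
R3 → R3 - (1)·R1
R3 → R3 - (8/11)·R2
REF = 
  [    -2,      5,      1]
  [     0,  -11/2,   -7/2]
  [     0,      0, -27/11]
Pivot columns: 1, 2, 3 → 3 pivots.

rank(A) = 3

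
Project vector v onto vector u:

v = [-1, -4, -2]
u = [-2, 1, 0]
proj_u(v) = [4/5, -2/5, 0]

v·u = (-1)(-2) + (-4)(1) + (-2)(0) = -2
u·u = (-2)² + (1)² + (0)² = 5
proj_u(v) = (v·u / u·u) × u = (-2/5) × u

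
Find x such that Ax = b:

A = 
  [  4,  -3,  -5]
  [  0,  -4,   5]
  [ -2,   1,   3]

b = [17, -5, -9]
Row reduce the augmented matrix [A|b]:
R3 → R3 + (1/2)·R1
R3 → R3 - (1/8)·R2
REF = 
  [   4,   -3,   -5,   17]
  [   0,   -4,    5,   -5]
  [   0,    0, -1/8,  1/8]

Back-substitution:
x₃ = (1/8) / (-1/8) = -1
x₂ = (-5 - (5)(-1)) / (-4) = 0
x₁ = (17 - (-3)(0) - (-5)(-1)) / 4 = 3

x = [3, 0, -1]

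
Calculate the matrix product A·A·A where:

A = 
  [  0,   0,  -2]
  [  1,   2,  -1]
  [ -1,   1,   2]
A² = A·A:
A²[1,1] = (0)(0) + (0)(1) + (-2)(-1) = 2
A²[1,2] = (0)(0) + (0)(2) + (-2)(1) = -2
A²[1,3] = (0)(-2) + (0)(-1) + (-2)(2) = -4
A²[2,1] = (1)(0) + (2)(1) + (-1)(-1) = 3
A²[2,2] = (1)(0) + (2)(2) + (-1)(1) = 3
A²[2,3] = (1)(-2) + (2)(-1) + (-1)(2) = -6
A²[3,1] = (-1)(0) + (1)(1) + (2)(-1) = -1
A²[3,2] = (-1)(0) + (1)(2) + (2)(1) = 4
A²[3,3] = (-1)(-2) + (1)(-1) + (2)(2) = 5
A² = 
  [  2,  -2,  -4]
  [  3,   3,  -6]
  [ -1,   4,   5]

A^3 = A^2·A:
A^3[1,1] = (2)(0) + (-2)(1) + (-4)(-1) = 2
A^3[1,2] = (2)(0) + (-2)(2) + (-4)(1) = -8
A^3[1,3] = (2)(-2) + (-2)(-1) + (-4)(2) = -10
A^3[2,1] = (3)(0) + (3)(1) + (-6)(-1) = 9
A^3[2,2] = (3)(0) + (3)(2) + (-6)(1) = 0
A^3[2,3] = (3)(-2) + (3)(-1) + (-6)(2) = -21
A^3[3,1] = (-1)(0) + (4)(1) + (5)(-1) = -1
A^3[3,2] = (-1)(0) + (4)(2) + (5)(1) = 13
A^3[3,3] = (-1)(-2) + (4)(-1) + (5)(2) = 8
A^3 = 
  [  2,  -8, -10]
  [  9,   0, -21]
  [ -1,  13,   8]

Therefore
A^3 = 
  [  2,  -8, -10]
  [  9,   0, -21]
  [ -1,  13,   8]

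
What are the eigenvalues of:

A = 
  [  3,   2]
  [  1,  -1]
λ = 1 + √6, 1 - √6  (≈ 3.449, -1.449)

tr(A) = 2, det(A) = -5
Characteristic polynomial: λ² - tr(A)λ + det(A) = λ² - 2λ - 5
λ² - 2λ - 5 = 0  ⇒  λ = (2 ± √((-2)² - 4·(-5)))/2 = (2 ± √(24))/2
  = 1 + √6,  1 - √6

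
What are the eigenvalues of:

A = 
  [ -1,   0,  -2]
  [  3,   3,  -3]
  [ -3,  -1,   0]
λ = -3, (5 + √13)/2, (5 - √13)/2  (≈ -3, 4.303, 0.6972)

Characteristic polynomial: det(λI - A) = λ³ - 2λ² - 12λ + 9
Testing integer divisors of the constant term: p(-3) = 0, so (λ + 3) is a factor:
p(λ) = (λ + 3)(λ² - 5λ + 3)
λ² - 5λ + 3 = 0  ⇒  λ = (5 ± √((-5)² - 4·(3)))/2 = (5 ± √(13))/2
  = (5 + √13)/2,  (5 - √13)/2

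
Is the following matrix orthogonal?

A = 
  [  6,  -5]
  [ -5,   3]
No

AᵀA = 
  [ 61, -45]
  [-45,  34]
≠ I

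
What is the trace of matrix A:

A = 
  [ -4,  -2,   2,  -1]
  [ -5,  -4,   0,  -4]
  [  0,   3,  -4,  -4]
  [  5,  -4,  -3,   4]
-8

tr(A) = -4 + -4 + -4 + 4 = -8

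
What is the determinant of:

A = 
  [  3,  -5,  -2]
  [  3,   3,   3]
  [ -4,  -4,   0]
Cofactor expansion along row 1:
det(A) = (3)·((3)(0) - (3)(-4)) - (-5)·((3)(0) - (3)(-4)) + (-2)·((3)(-4) - (3)(-4))
  = (3)(12) - (-5)(12) + (-2)(0)
  = 96

det(A) = 96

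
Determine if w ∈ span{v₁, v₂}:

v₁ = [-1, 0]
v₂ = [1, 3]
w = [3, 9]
Yes

Form the augmented matrix and row-reduce:
[v₁|v₂|w] = 
  [ -1,   1,   3]
  [  0,   3,   9]
(already in echelon form — no row operations needed)

No row of the form [0 0 | nonzero], so the system is consistent. Back-substitution gives c₁ = 0, c₂ = 3: w = (0)·v₁ + (3)·v₂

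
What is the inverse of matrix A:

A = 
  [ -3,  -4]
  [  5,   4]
det(A) = (-3)(4) - (-4)(5) = 8
For a 2×2 matrix, A⁻¹ = (1/det(A)) · [[d, -b], [-c, a]]
    = (1/8) · [[4, 4], [-5, -3]]

A⁻¹ = 
  [ 1/2,  1/2]
  [-5/8, -3/8]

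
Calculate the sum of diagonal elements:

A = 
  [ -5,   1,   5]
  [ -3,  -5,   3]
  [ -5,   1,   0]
-10

tr(A) = -5 + -5 + 0 = -10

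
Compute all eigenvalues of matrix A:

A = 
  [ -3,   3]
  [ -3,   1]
λ = -1 + i√5, -1 - i√5  (≈ -1 + 2.236i, -1 - 2.236i)

tr(A) = -2, det(A) = 6
Characteristic polynomial: λ² - tr(A)λ + det(A) = λ² + 2λ + 6
λ² + 2λ + 6 = 0  ⇒  λ = (-2 ± √((2)² - 4·(6)))/2 = (-2 ± √(-20))/2
  = -1 + i√5,  -1 - i√5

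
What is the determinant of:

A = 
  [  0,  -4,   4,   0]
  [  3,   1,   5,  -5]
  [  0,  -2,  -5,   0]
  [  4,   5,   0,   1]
-644

Cofactor expansion along row 1: det(A) = a₁₁M₁₁ - a₁₂M₁₂ + a₁₃M₁₃ - a₁₄M₁₄

M₁₁ = det[[1, 5, -5]; [-2, -5, 0]; [5, 0, 1]]
  = (1)·((-5)(1) - (0)(0)) - (5)·((-2)(1) - (0)(5)) + (-5)·((-2)(0) - (-5)(5))
  = (1)(-5) - (5)(-2) + (-5)(25)
  = -120
M₁₂ = det[[3, 5, -5]; [0, -5, 0]; [4, 0, 1]]
  = (3)·((-5)(1) - (0)(0)) - (5)·((0)(1) - (0)(4)) + (-5)·((0)(0) - (-5)(4))
  = (3)(-5) - (5)(0) + (-5)(20)
  = -115
M₁₃ = det[[3, 1, -5]; [0, -2, 0]; [4, 5, 1]]
  = (3)·((-2)(1) - (0)(5)) - (1)·((0)(1) - (0)(4)) + (-5)·((0)(5) - (-2)(4))
  = (3)(-2) - (1)(0) + (-5)(8)
  = -46
M₁₄ = det[[3, 1, 5]; [0, -2, -5]; [4, 5, 0]]
  = (3)·((-2)(0) - (-5)(5)) - (1)·((0)(0) - (-5)(4)) + (5)·((0)(5) - (-2)(4))
  = (3)(25) - (1)(20) + (5)(8)
  = 95

det(A) = (0)(-120) - (-4)(-115) + (4)(-46) - (0)(95) = -644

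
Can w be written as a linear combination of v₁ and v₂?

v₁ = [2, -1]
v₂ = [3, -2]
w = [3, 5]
Yes

Form the augmented matrix and row-reduce:
[v₁|v₂|w] = 
  [  2,   3,   3]
  [ -1,  -2,   5]
R2 → R2 + (1/2)·R1
REF = 
  [   2,    3,    3]
  [   0, -1/2, 13/2]

No row of the form [0 0 | nonzero], so the system is consistent. Back-substitution gives c₁ = 21, c₂ = -13: w = (21)·v₁ + (-13)·v₂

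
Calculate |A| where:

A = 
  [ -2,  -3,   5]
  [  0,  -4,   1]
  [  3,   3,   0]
Cofactor expansion along row 1:
det(A) = (-2)·((-4)(0) - (1)(3)) - (-3)·((0)(0) - (1)(3)) + (5)·((0)(3) - (-4)(3))
  = (-2)(-3) - (-3)(-3) + (5)(12)
  = 57

det(A) = 57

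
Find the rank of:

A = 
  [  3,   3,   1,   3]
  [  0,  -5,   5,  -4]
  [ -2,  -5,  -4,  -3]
Row reduce:
R3 → R3 + (2/3)·R1
R3 → R3 - (3/5)·R2
REF = 
  [    3,     3,     1,     3]
  [    0,    -5,     5,    -4]
  [    0,     0, -19/3,   7/5]
Pivot columns: 1, 2, 3 → 3 pivots.

rank(A) = 3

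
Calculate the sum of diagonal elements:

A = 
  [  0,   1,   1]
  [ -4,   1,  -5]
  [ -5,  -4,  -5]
-4

tr(A) = 0 + 1 + -5 = -4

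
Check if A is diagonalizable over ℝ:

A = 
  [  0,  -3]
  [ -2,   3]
Yes

tr(A) = 3, det(A) = -6
Characteristic polynomial: λ² - tr(A)λ + det(A) = λ² - 3λ - 6
λ² - 3λ - 6 = 0  ⇒  λ = (3 ± √((-3)² - 4·(-6)))/2 = (3 ± √(33))/2
  = (3 + √33)/2,  (3 - √33)/2
Eigenvalues: (3 + √33)/2, (3 - √33)/2  (≈ 4.372, -1.372)
The two irrational eigenvalues are distinct (simple), so each has alg. mult. = geom. mult. = 1.
Sum of geometric multiplicities equals n, so A has n independent eigenvectors.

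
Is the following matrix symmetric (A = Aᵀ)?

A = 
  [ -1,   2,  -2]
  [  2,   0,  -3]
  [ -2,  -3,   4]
Yes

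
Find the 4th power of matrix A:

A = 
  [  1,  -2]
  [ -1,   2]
A² = A·A:
A²[1,1] = (1)(1) + (-2)(-1) = 3
A²[1,2] = (1)(-2) + (-2)(2) = -6
A²[2,1] = (-1)(1) + (2)(-1) = -3
A²[2,2] = (-1)(-2) + (2)(2) = 6
A² = 
  [  3,  -6]
  [ -3,   6]

A^3 = A^2·A:
A^3[1,1] = (3)(1) + (-6)(-1) = 9
A^3[1,2] = (3)(-2) + (-6)(2) = -18
A^3[2,1] = (-3)(1) + (6)(-1) = -9
A^3[2,2] = (-3)(-2) + (6)(2) = 18
A^3 = 
  [  9, -18]
  [ -9,  18]

A^4 = A^3·A:
A^4[1,1] = (9)(1) + (-18)(-1) = 27
A^4[1,2] = (9)(-2) + (-18)(2) = -54
A^4[2,1] = (-9)(1) + (18)(-1) = -27
A^4[2,2] = (-9)(-2) + (18)(2) = 54
A^4 = 
  [ 27, -54]
  [-27,  54]

Therefore
A^4 = 
  [ 27, -54]
  [-27,  54]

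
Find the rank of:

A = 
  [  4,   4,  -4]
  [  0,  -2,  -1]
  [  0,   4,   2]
Row reduce:
R3 → R3 + (2)·R2
REF = 
  [  4,   4,  -4]
  [  0,  -2,  -1]
  [  0,   0,   0]
Pivot columns: 1, 2 → 2 pivots.

rank(A) = 2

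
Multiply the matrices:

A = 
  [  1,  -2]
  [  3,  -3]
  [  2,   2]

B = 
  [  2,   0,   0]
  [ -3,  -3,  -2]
AB = 
  [  8,   6,   4]
  [ 15,   9,   6]
  [ -2,  -6,  -4]

A is 3×2 and B is 2×3, so AB is 3×3. Each entry is (row of A)·(column of B):
AB[1,1] = (1)(2) + (-2)(-3) = 8
AB[1,2] = (1)(0) + (-2)(-3) = 6
AB[1,3] = (1)(0) + (-2)(-2) = 4
AB[2,1] = (3)(2) + (-3)(-3) = 15
AB[2,2] = (3)(0) + (-3)(-3) = 9
AB[2,3] = (3)(0) + (-3)(-2) = 6
AB[3,1] = (2)(2) + (2)(-3) = -2
AB[3,2] = (2)(0) + (2)(-3) = -6
AB[3,3] = (2)(0) + (2)(-2) = -4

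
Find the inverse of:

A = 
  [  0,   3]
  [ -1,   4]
det(A) = (0)(4) - (3)(-1) = 3
For a 2×2 matrix, A⁻¹ = (1/det(A)) · [[d, -b], [-c, a]]
    = (1/3) · [[4, -3], [1, 0]]

A⁻¹ = 
  [4/3,  -1]
  [1/3,   0]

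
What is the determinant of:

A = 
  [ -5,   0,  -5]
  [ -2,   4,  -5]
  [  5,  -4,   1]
140

Cofactor expansion along row 1:
det(A) = (-5)·((4)(1) - (-5)(-4)) - (0)·((-2)(1) - (-5)(5)) + (-5)·((-2)(-4) - (4)(5))
  = (-5)(-16) - (0)(23) + (-5)(-12)
  = 140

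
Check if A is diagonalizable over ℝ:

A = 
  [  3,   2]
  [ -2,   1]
No

tr(A) = 4, det(A) = 7
Characteristic polynomial: λ² - tr(A)λ + det(A) = λ² - 4λ + 7
λ² - 4λ + 7 = 0  ⇒  λ = (4 ± √((-4)² - 4·(7)))/2 = (4 ± √(-12))/2
  = 2 + i√3,  2 - i√3
Eigenvalues: 2 + i√3, 2 - i√3  (≈ 2 + 1.732i, 2 - 1.732i)
Has complex eigenvalues (not diagonalizable over ℝ).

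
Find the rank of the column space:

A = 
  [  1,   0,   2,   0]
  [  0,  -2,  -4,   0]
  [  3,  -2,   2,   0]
dim(Col(A)) = 2

Row reduce:
R3 → R3 - (3)·R1
R3 → R3 - (1)·R2
REF = 
  [  1,   0,   2,   0]
  [  0,  -2,  -4,   0]
  [  0,   0,   0,   0]
Pivot columns: 1, 2 → 2 pivots.
dim(Col(A)) = number of pivot columns = 2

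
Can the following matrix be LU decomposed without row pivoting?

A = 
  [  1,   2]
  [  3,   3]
Yes.
A[1,1] = 1 ≠ 0, so Gaussian elimination proceeds without a row swap: multiplier ℓ₂₁ = (3)/(1) = 3, and U[2,2] = 3 - (3)(2) = -3.
L = 
  [  1,   0]
  [  3,   1]
U = 
  [  1,   2]
  [  0,  -3]
Check row 2 of LU: [(3)(1), (3)(2) + (-3)] = [3, 3] = row 2 of A ✓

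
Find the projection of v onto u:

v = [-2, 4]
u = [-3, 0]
v·u = (-2)(-3) + (4)(0) = 6
u·u = (-3)² + (0)² = 9
proj_u(v) = (v·u / u·u) × u = (6/9) × u = (2/3) × u

proj_u(v) = [-2, 0]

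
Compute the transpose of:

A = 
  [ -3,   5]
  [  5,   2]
Aᵀ = 
  [ -3,   5]
  [  5,   2]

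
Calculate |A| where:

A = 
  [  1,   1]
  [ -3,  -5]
For a 2×2 matrix, det = ad - bc = (1)(-5) - (1)(-3) = -2

det(A) = -2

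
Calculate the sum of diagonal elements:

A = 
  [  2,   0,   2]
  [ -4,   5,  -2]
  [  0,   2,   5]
12

tr(A) = 2 + 5 + 5 = 12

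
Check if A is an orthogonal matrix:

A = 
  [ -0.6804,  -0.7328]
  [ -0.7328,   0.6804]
Yes

AᵀA = 
  [  0.9999,   0]
  [  0,   0.9999]
≈ I (equal to I up to the 4-dp rounding of the entries)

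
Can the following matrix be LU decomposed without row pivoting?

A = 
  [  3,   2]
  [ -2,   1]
Yes.
A[1,1] = 3 ≠ 0, so Gaussian elimination proceeds without a row swap: multiplier ℓ₂₁ = (-2)/(3) = -2/3, and U[2,2] = 1 - (-2/3)(2) = 7/3.
L = 
  [   1,    0]
  [-2/3,    1]
U = 
  [  3,   2]
  [  0, 7/3]
Check row 2 of LU: [(-2/3)(3), (-2/3)(2) + (7/3)] = [-2, 1] = row 2 of A ✓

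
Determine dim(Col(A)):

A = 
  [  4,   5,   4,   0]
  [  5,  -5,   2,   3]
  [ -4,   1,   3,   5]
dim(Col(A)) = 3

Row reduce:
R2 → R2 - (5/4)·R1
R3 → R3 + (1)·R1
R3 → R3 + (8/15)·R2
REF = 
  [    4,     5,     4,     0]
  [    0, -45/4,    -3,     3]
  [    0,     0,  27/5,  33/5]
Pivot columns: 1, 2, 3 → 3 pivots.
dim(Col(A)) = number of pivot columns = 3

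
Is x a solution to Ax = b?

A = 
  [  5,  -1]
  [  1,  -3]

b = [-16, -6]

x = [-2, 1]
No

Ax = [-11, -5] ≠ b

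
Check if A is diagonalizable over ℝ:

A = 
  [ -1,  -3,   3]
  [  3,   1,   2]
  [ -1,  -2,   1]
No

Characteristic polynomial: det(λI - A) = λ³ - λ² + 15λ + 5
By the rational root theorem any rational root is an integer dividing 5; none of those is a root, so p(λ) has no rational roots and hence (being an irreducible cubic) no repeated roots.
Discriminant of the cubic: Δ = -15280
Δ < 0 ⇒ one real eigenvalue and a complex-conjugate pair: λ ≈ 0.662 + 3.872i, 0.662 - 3.872i, -0.3241
Has complex eigenvalues (not diagonalizable over ℝ).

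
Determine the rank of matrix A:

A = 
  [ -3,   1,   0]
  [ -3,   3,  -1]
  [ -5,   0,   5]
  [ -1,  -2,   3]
Row reduce:
R2 → R2 - (1)·R1
R3 → R3 - (5/3)·R1
R4 → R4 - (1/3)·R1
R3 → R3 + (5/6)·R2
R4 → R4 + (7/6)·R2
R4 → R4 - (11/25)·R3
REF = 
  [  -3,    1,    0]
  [   0,    2,   -1]
  [   0,    0, 25/6]
  [   0,    0,    0]
Pivot columns: 1, 2, 3 → 3 pivots.

rank(A) = 3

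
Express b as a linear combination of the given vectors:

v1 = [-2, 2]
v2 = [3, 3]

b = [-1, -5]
c1 = -1, c2 = -1

b = -1·v1 + -1·v2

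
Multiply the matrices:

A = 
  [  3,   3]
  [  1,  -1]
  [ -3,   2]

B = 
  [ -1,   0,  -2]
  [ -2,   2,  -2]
AB = 
  [ -9,   6, -12]
  [  1,  -2,   0]
  [ -1,   4,   2]

A is 3×2 and B is 2×3, so AB is 3×3. Each entry is (row of A)·(column of B):
AB[1,1] = (3)(-1) + (3)(-2) = -9
AB[1,2] = (3)(0) + (3)(2) = 6
AB[1,3] = (3)(-2) + (3)(-2) = -12
AB[2,1] = (1)(-1) + (-1)(-2) = 1
AB[2,2] = (1)(0) + (-1)(2) = -2
AB[2,3] = (1)(-2) + (-1)(-2) = 0
AB[3,1] = (-3)(-1) + (2)(-2) = -1
AB[3,2] = (-3)(0) + (2)(2) = 4
AB[3,3] = (-3)(-2) + (2)(-2) = 2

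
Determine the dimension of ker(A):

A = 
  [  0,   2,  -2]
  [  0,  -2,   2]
nullity(A) = 2

Row reduce:
R2 → R2 + (1)·R1
REF = 
  [  0,   2,  -2]
  [  0,   0,   0]
Pivot columns: 2 → 1 pivot.
rank(A) = 1, so nullity(A) = 3 - 1 = 2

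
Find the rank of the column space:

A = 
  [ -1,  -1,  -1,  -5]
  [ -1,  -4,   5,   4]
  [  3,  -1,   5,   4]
dim(Col(A)) = 3

Row reduce:
R2 → R2 - (1)·R1
R3 → R3 + (3)·R1
R3 → R3 - (4/3)·R2
REF = 
  [ -1,  -1,  -1,  -5]
  [  0,  -3,   6,   9]
  [  0,   0,  -6, -23]
Pivot columns: 1, 2, 3 → 3 pivots.
dim(Col(A)) = number of pivot columns = 3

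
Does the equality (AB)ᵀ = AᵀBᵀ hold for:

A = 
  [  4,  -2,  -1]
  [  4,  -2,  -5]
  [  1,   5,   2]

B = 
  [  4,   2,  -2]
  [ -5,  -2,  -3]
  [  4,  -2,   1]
No

(AB)ᵀ = 
  [ 22,   6, -13]
  [ 14,  22, -12]
  [ -3,  -7, -15]

AᵀBᵀ = 
  [ 22, -31,   9]
  [-22,  -1,   1]
  [-18,   9,   8]

The two matrices differ, so (AB)ᵀ ≠ AᵀBᵀ in general. The correct identity is (AB)ᵀ = BᵀAᵀ.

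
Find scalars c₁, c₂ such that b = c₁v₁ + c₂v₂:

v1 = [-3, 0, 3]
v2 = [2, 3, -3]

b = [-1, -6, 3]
c1 = -1, c2 = -2

b = -1·v1 + -2·v2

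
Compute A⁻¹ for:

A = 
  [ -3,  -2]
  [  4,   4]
det(A) = (-3)(4) - (-2)(4) = -4
For a 2×2 matrix, A⁻¹ = (1/det(A)) · [[d, -b], [-c, a]]
    = (-1/4) · [[4, 2], [-4, -3]]

A⁻¹ = 
  [  -1, -1/2]
  [   1,  3/4]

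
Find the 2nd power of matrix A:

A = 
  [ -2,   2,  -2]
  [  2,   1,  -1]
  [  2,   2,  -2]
A² = A·A:
A²[1,1] = (-2)(-2) + (2)(2) + (-2)(2) = 4
A²[1,2] = (-2)(2) + (2)(1) + (-2)(2) = -6
A²[1,3] = (-2)(-2) + (2)(-1) + (-2)(-2) = 6
A²[2,1] = (2)(-2) + (1)(2) + (-1)(2) = -4
A²[2,2] = (2)(2) + (1)(1) + (-1)(2) = 3
A²[2,3] = (2)(-2) + (1)(-1) + (-1)(-2) = -3
A²[3,1] = (2)(-2) + (2)(2) + (-2)(2) = -4
A²[3,2] = (2)(2) + (2)(1) + (-2)(2) = 2
A²[3,3] = (2)(-2) + (2)(-1) + (-2)(-2) = -2
A² = 
  [  4,  -6,   6]
  [ -4,   3,  -3]
  [ -4,   2,  -2]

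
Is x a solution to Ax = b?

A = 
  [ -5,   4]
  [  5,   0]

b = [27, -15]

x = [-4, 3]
No

Ax = [32, -20] ≠ b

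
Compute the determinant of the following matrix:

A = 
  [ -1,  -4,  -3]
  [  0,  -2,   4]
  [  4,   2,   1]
Cofactor expansion along row 1:
det(A) = (-1)·((-2)(1) - (4)(2)) - (-4)·((0)(1) - (4)(4)) + (-3)·((0)(2) - (-2)(4))
  = (-1)(-10) - (-4)(-16) + (-3)(8)
  = -78

det(A) = -78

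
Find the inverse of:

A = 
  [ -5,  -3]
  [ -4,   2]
det(A) = (-5)(2) - (-3)(-4) = -22
For a 2×2 matrix, A⁻¹ = (1/det(A)) · [[d, -b], [-c, a]]
    = (-1/22) · [[2, 3], [4, -5]]

A⁻¹ = 
  [-1/11, -3/22]
  [-2/11,  5/22]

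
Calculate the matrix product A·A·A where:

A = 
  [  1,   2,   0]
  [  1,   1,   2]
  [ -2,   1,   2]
A² = A·A:
A²[1,1] = (1)(1) + (2)(1) + (0)(-2) = 3
A²[1,2] = (1)(2) + (2)(1) + (0)(1) = 4
A²[1,3] = (1)(0) + (2)(2) + (0)(2) = 4
A²[2,1] = (1)(1) + (1)(1) + (2)(-2) = -2
A²[2,2] = (1)(2) + (1)(1) + (2)(1) = 5
A²[2,3] = (1)(0) + (1)(2) + (2)(2) = 6
A²[3,1] = (-2)(1) + (1)(1) + (2)(-2) = -5
A²[3,2] = (-2)(2) + (1)(1) + (2)(1) = -1
A²[3,3] = (-2)(0) + (1)(2) + (2)(2) = 6
A² = 
  [  3,   4,   4]
  [ -2,   5,   6]
  [ -5,  -1,   6]

A^3 = A^2·A:
A^3[1,1] = (3)(1) + (4)(1) + (4)(-2) = -1
A^3[1,2] = (3)(2) + (4)(1) + (4)(1) = 14
A^3[1,3] = (3)(0) + (4)(2) + (4)(2) = 16
A^3[2,1] = (-2)(1) + (5)(1) + (6)(-2) = -9
A^3[2,2] = (-2)(2) + (5)(1) + (6)(1) = 7
A^3[2,3] = (-2)(0) + (5)(2) + (6)(2) = 22
A^3[3,1] = (-5)(1) + (-1)(1) + (6)(-2) = -18
A^3[3,2] = (-5)(2) + (-1)(1) + (6)(1) = -5
A^3[3,3] = (-5)(0) + (-1)(2) + (6)(2) = 10
A^3 = 
  [ -1,  14,  16]
  [ -9,   7,  22]
  [-18,  -5,  10]

Therefore
A^3 = 
  [ -1,  14,  16]
  [ -9,   7,  22]
  [-18,  -5,  10]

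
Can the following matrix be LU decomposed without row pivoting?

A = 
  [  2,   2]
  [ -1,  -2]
Yes.
A[1,1] = 2 ≠ 0, so Gaussian elimination proceeds without a row swap: multiplier ℓ₂₁ = (-1)/(2) = -1/2, and U[2,2] = -2 - (-1/2)(2) = -1.
L = 
  [   1,    0]
  [-1/2,    1]
U = 
  [  2,   2]
  [  0,  -1]
Check row 2 of LU: [(-1/2)(2), (-1/2)(2) + (-1)] = [-1, -2] = row 2 of A ✓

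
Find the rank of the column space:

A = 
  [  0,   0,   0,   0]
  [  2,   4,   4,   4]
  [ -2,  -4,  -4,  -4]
dim(Col(A)) = 1

Row reduce:
Swap R1 ↔ R2
R3 → R3 + (1)·R1
REF = 
  [  2,   4,   4,   4]
  [  0,   0,   0,   0]
  [  0,   0,   0,   0]
Pivot columns: 1 → 1 pivot.
dim(Col(A)) = number of pivot columns = 1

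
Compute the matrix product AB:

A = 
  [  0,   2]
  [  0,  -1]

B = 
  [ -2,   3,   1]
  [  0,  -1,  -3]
A is 2×2 and B is 2×3, so AB is 2×3. Each entry is (row of A)·(column of B):
AB[1,1] = (0)(-2) + (2)(0) = 0
AB[1,2] = (0)(3) + (2)(-1) = -2
AB[1,3] = (0)(1) + (2)(-3) = -6
AB[2,1] = (0)(-2) + (-1)(0) = 0
AB[2,2] = (0)(3) + (-1)(-1) = 1
AB[2,3] = (0)(1) + (-1)(-3) = 3

AB = 
  [  0,  -2,  -6]
  [  0,   1,   3]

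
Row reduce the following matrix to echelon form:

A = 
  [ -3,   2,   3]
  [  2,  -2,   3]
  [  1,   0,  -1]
Row operations:
R2 → R2 + (2/3)·R1
R3 → R3 + (1/3)·R1
R3 → R3 + (1)·R2

Resulting echelon form:
REF = 
  [  -3,    2,    3]
  [   0, -2/3,    5]
  [   0,    0,    5]

Rank = 3 (number of non-zero pivot rows).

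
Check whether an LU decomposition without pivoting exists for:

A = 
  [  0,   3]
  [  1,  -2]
No.
A[1,1] = 0 but A[2,1] = 1 ≠ 0. Any LU with L unit lower triangular has (LU)[1,1] = U[1,1] and (LU)[2,1] = L[2,1]·U[1,1]; matching A forces U[1,1] = 0, which then forces (LU)[2,1] = 0 ≠ 1. A row swap (pivoting) is required.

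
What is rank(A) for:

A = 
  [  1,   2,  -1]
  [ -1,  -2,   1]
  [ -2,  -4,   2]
Row reduce:
R2 → R2 + (1)·R1
R3 → R3 + (2)·R1
REF = 
  [  1,   2,  -1]
  [  0,   0,   0]
  [  0,   0,   0]
Pivot columns: 1 → 1 pivot.

rank(A) = 1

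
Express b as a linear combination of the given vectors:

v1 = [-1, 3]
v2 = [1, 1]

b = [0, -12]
c1 = -3, c2 = -3

b = -3·v1 + -3·v2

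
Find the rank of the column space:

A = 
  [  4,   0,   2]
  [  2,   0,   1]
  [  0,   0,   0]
dim(Col(A)) = 1

Row reduce:
R2 → R2 - (1/2)·R1
REF = 
  [  4,   0,   2]
  [  0,   0,   0]
  [  0,   0,   0]
Pivot columns: 1 → 1 pivot.
dim(Col(A)) = number of pivot columns = 1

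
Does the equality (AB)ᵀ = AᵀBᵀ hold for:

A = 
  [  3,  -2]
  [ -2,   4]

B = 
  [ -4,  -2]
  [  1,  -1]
No

(AB)ᵀ = 
  [-14,  12]
  [ -4,   0]

AᵀBᵀ = 
  [ -8,   5]
  [  0,  -6]

The two matrices differ, so (AB)ᵀ ≠ AᵀBᵀ in general. The correct identity is (AB)ᵀ = BᵀAᵀ.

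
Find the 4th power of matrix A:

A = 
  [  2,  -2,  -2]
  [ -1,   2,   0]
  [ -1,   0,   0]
A^4 = 
  [104, -120, -56]
  [-60,  72,  32]
  [-28,  32,  16]

A² = A·A:
A²[1,1] = (2)(2) + (-2)(-1) + (-2)(-1) = 8
A²[1,2] = (2)(-2) + (-2)(2) + (-2)(0) = -8
A²[1,3] = (2)(-2) + (-2)(0) + (-2)(0) = -4
A²[2,1] = (-1)(2) + (2)(-1) + (0)(-1) = -4
A²[2,2] = (-1)(-2) + (2)(2) + (0)(0) = 6
A²[2,3] = (-1)(-2) + (2)(0) + (0)(0) = 2
A²[3,1] = (-1)(2) + (0)(-1) + (0)(-1) = -2
A²[3,2] = (-1)(-2) + (0)(2) + (0)(0) = 2
A²[3,3] = (-1)(-2) + (0)(0) + (0)(0) = 2
A² = 
  [  8,  -8,  -4]
  [ -4,   6,   2]
  [ -2,   2,   2]

A^3 = A^2·A:
A^3[1,1] = (8)(2) + (-8)(-1) + (-4)(-1) = 28
A^3[1,2] = (8)(-2) + (-8)(2) + (-4)(0) = -32
A^3[1,3] = (8)(-2) + (-8)(0) + (-4)(0) = -16
A^3[2,1] = (-4)(2) + (6)(-1) + (2)(-1) = -16
A^3[2,2] = (-4)(-2) + (6)(2) + (2)(0) = 20
A^3[2,3] = (-4)(-2) + (6)(0) + (2)(0) = 8
A^3[3,1] = (-2)(2) + (2)(-1) + (2)(-1) = -8
A^3[3,2] = (-2)(-2) + (2)(2) + (2)(0) = 8
A^3[3,3] = (-2)(-2) + (2)(0) + (2)(0) = 4
A^3 = 
  [ 28, -32, -16]
  [-16,  20,   8]
  [ -8,   8,   4]

A^4 = A^3·A:
A^4[1,1] = (28)(2) + (-32)(-1) + (-16)(-1) = 104
A^4[1,2] = (28)(-2) + (-32)(2) + (-16)(0) = -120
A^4[1,3] = (28)(-2) + (-32)(0) + (-16)(0) = -56
A^4[2,1] = (-16)(2) + (20)(-1) + (8)(-1) = -60
A^4[2,2] = (-16)(-2) + (20)(2) + (8)(0) = 72
A^4[2,3] = (-16)(-2) + (20)(0) + (8)(0) = 32
A^4[3,1] = (-8)(2) + (8)(-1) + (4)(-1) = -28
A^4[3,2] = (-8)(-2) + (8)(2) + (4)(0) = 32
A^4[3,3] = (-8)(-2) + (8)(0) + (4)(0) = 16
A^4 = 
  [104, -120, -56]
  [-60,  72,  32]
  [-28,  32,  16]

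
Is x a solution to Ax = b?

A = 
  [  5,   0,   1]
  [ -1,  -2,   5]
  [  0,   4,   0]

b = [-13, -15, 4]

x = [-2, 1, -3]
Yes

Ax = [-13, -15, 4] = b ✓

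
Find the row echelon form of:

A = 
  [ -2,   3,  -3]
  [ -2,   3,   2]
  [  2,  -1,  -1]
Row operations:
R2 → R2 - (1)·R1
R3 → R3 + (1)·R1
Swap R2 ↔ R3

Resulting echelon form:
REF = 
  [ -2,   3,  -3]
  [  0,   2,  -4]
  [  0,   0,   5]

Rank = 3 (number of non-zero pivot rows).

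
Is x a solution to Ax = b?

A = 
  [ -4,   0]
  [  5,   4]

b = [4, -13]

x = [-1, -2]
Yes

Ax = [4, -13] = b ✓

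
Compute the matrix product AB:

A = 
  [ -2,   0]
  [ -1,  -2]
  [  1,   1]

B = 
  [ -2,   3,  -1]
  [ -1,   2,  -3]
AB = 
  [  4,  -6,   2]
  [  4,  -7,   7]
  [ -3,   5,  -4]

A is 3×2 and B is 2×3, so AB is 3×3. Each entry is (row of A)·(column of B):
AB[1,1] = (-2)(-2) + (0)(-1) = 4
AB[1,2] = (-2)(3) + (0)(2) = -6
AB[1,3] = (-2)(-1) + (0)(-3) = 2
AB[2,1] = (-1)(-2) + (-2)(-1) = 4
AB[2,2] = (-1)(3) + (-2)(2) = -7
AB[2,3] = (-1)(-1) + (-2)(-3) = 7
AB[3,1] = (1)(-2) + (1)(-1) = -3
AB[3,2] = (1)(3) + (1)(2) = 5
AB[3,3] = (1)(-1) + (1)(-3) = -4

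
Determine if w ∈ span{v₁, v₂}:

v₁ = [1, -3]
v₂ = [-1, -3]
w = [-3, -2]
Yes

Form the augmented matrix and row-reduce:
[v₁|v₂|w] = 
  [  1,  -1,  -3]
  [ -3,  -3,  -2]
R2 → R2 + (3)·R1
REF = 
  [  1,  -1,  -3]
  [  0,  -6, -11]

No row of the form [0 0 | nonzero], so the system is consistent. Back-substitution gives c₁ = -7/6, c₂ = 11/6: w = (-7/6)·v₁ + (11/6)·v₂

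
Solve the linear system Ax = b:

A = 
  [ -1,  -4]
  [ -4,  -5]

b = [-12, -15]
x = [0, 3]

Row reduce the augmented matrix [A|b]:
R2 → R2 - (4)·R1
REF = 
  [ -1,  -4, -12]
  [  0,  11,  33]

Back-substitution:
x₂ = 33 / 11 = 3
x₁ = (-12 - (-4)(3)) / (-1) = 0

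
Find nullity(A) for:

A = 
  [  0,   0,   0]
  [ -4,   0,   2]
nullity(A) = 2

Row reduce:
Swap R1 ↔ R2
REF = 
  [ -4,   0,   2]
  [  0,   0,   0]
Pivot columns: 1 → 1 pivot.
rank(A) = 1, so nullity(A) = 3 - 1 = 2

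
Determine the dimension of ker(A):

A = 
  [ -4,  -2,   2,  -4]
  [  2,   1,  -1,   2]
nullity(A) = 3

Row reduce:
R2 → R2 + (1/2)·R1
REF = 
  [ -4,  -2,   2,  -4]
  [  0,   0,   0,   0]
Pivot columns: 1 → 1 pivot.
rank(A) = 1, so nullity(A) = 4 - 1 = 3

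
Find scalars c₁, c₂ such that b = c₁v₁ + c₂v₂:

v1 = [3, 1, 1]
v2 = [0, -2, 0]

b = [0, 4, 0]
c1 = 0, c2 = -2

b = 0·v1 + -2·v2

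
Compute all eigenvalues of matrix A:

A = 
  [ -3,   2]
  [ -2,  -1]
λ = -2 + i√3, -2 - i√3  (≈ -2 + 1.732i, -2 - 1.732i)

tr(A) = -4, det(A) = 7
Characteristic polynomial: λ² - tr(A)λ + det(A) = λ² + 4λ + 7
λ² + 4λ + 7 = 0  ⇒  λ = (-4 ± √((4)² - 4·(7)))/2 = (-4 ± √(-12))/2
  = -2 + i√3,  -2 - i√3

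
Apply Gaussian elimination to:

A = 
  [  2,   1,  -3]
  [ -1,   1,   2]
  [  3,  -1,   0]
Row operations:
R2 → R2 + (1/2)·R1
R3 → R3 - (3/2)·R1
R3 → R3 + (5/3)·R2

Resulting echelon form:
REF = 
  [   2,    1,   -3]
  [   0,  3/2,  1/2]
  [   0,    0, 16/3]

Rank = 3 (number of non-zero pivot rows).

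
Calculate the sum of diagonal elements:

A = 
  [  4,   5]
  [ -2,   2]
6

tr(A) = 4 + 2 = 6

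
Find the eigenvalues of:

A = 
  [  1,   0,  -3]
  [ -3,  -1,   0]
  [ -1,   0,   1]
Characteristic polynomial: det(λI - A) = λ³ - λ² - 4λ - 2
Testing integer divisors of the constant term: p(-1) = 0, so (λ + 1) is a factor:
p(λ) = (λ + 1)(λ² - 2λ - 2)
λ² - 2λ - 2 = 0  ⇒  λ = (2 ± √((-2)² - 4·(-2)))/2 = (2 ± √(12))/2
  = 1 + √3,  1 - √3

λ = -1, 1 + √3, 1 - √3  (≈ -1, 2.732, -0.7321)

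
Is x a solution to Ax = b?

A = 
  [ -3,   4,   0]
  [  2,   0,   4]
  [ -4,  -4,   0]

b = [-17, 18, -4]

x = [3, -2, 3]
Yes

Ax = [-17, 18, -4] = b ✓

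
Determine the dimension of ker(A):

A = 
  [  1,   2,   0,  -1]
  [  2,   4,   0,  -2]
nullity(A) = 3

Row reduce:
R2 → R2 - (2)·R1
REF = 
  [  1,   2,   0,  -1]
  [  0,   0,   0,   0]
Pivot columns: 1 → 1 pivot.
rank(A) = 1, so nullity(A) = 4 - 1 = 3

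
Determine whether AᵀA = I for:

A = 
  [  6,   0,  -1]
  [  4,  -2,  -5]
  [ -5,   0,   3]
No

AᵀA = 
  [ 77,  -8, -41]
  [ -8,   4,  10]
  [-41,  10,  35]
≠ I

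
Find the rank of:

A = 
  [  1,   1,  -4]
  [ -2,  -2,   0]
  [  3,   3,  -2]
Row reduce:
R2 → R2 + (2)·R1
R3 → R3 - (3)·R1
R3 → R3 + (5/4)·R2
REF = 
  [  1,   1,  -4]
  [  0,   0,  -8]
  [  0,   0,   0]
Pivot columns: 1, 3 → 2 pivots.

rank(A) = 2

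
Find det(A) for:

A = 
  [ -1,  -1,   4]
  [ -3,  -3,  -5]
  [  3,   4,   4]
-17

Cofactor expansion along row 1:
det(A) = (-1)·((-3)(4) - (-5)(4)) - (-1)·((-3)(4) - (-5)(3)) + (4)·((-3)(4) - (-3)(3))
  = (-1)(8) - (-1)(3) + (4)(-3)
  = -17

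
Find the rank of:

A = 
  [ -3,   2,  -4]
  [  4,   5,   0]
rank(A) = 2

Row reduce:
R2 → R2 + (4/3)·R1
REF = 
  [   -3,     2,    -4]
  [    0,  23/3, -16/3]
Pivot columns: 1, 2 → 2 pivots.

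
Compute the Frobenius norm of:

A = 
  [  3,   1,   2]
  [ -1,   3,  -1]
||A||_F = 5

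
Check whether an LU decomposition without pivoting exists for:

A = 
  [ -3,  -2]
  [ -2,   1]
Yes.
A[1,1] = -3 ≠ 0, so Gaussian elimination proceeds without a row swap: multiplier ℓ₂₁ = (-2)/(-3) = 2/3, and U[2,2] = 1 - (2/3)(-2) = 7/3.
L = 
  [  1,   0]
  [2/3,   1]
U = 
  [ -3,  -2]
  [  0, 7/3]
Check row 2 of LU: [(2/3)(-3), (2/3)(-2) + (7/3)] = [-2, 1] = row 2 of A ✓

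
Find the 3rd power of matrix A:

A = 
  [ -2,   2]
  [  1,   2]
A² = A·A:
A²[1,1] = (-2)(-2) + (2)(1) = 6
A²[1,2] = (-2)(2) + (2)(2) = 0
A²[2,1] = (1)(-2) + (2)(1) = 0
A²[2,2] = (1)(2) + (2)(2) = 6
A² = 
  [  6,   0]
  [  0,   6]

A^3 = A^2·A:
A^3[1,1] = (6)(-2) + (0)(1) = -12
A^3[1,2] = (6)(2) + (0)(2) = 12
A^3[2,1] = (0)(-2) + (6)(1) = 6
A^3[2,2] = (0)(2) + (6)(2) = 12
A^3 = 
  [-12,  12]
  [  6,  12]

Therefore
A^3 = 
  [-12,  12]
  [  6,  12]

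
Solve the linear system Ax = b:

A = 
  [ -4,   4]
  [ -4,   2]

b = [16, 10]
Row reduce the augmented matrix [A|b]:
R2 → R2 - (1)·R1
REF = 
  [ -4,   4,  16]
  [  0,  -2,  -6]

Back-substitution:
x₂ = (-6) / (-2) = 3
x₁ = (16 - (4)(3)) / (-4) = -1

x = [-1, 3]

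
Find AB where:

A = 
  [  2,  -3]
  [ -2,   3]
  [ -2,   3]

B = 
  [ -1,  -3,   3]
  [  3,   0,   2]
AB = 
  [-11,  -6,   0]
  [ 11,   6,   0]
  [ 11,   6,   0]

A is 3×2 and B is 2×3, so AB is 3×3. Each entry is (row of A)·(column of B):
AB[1,1] = (2)(-1) + (-3)(3) = -11
AB[1,2] = (2)(-3) + (-3)(0) = -6
AB[1,3] = (2)(3) + (-3)(2) = 0
AB[2,1] = (-2)(-1) + (3)(3) = 11
AB[2,2] = (-2)(-3) + (3)(0) = 6
AB[2,3] = (-2)(3) + (3)(2) = 0
AB[3,1] = (-2)(-1) + (3)(3) = 11
AB[3,2] = (-2)(-3) + (3)(0) = 6
AB[3,3] = (-2)(3) + (3)(2) = 0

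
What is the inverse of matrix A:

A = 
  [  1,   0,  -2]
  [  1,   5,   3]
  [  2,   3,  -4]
det(A) = (1)·((5)(-4) - (3)(3)) - (0)·((1)(-4) - (3)(2)) + (-2)·((1)(3) - (5)(2))
  = (1)(-29) - (0)(-10) + (-2)(-7)
  = -15
det(A) = -15 ≠ 0, so A is invertible.

Cofactors Cᵢⱼ = (-1)ⁱ⁺ʲ·Mᵢⱼ:
C = 
  [-29,  10,  -7]
  [ -6,   0,  -3]
  [ 10,  -5,   5]

adj(A) = Cᵀ:
adj(A) = 
  [-29,  -6,  10]
  [ 10,   0,  -5]
  [ -7,  -3,   5]

A⁻¹ = (-1/15) · adj(A):
A⁻¹ = 
  [29/15,   2/5,  -2/3]
  [ -2/3,     0,   1/3]
  [ 7/15,   1/5,  -1/3]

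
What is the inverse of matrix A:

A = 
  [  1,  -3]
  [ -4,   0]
det(A) = (1)(0) - (-3)(-4) = -12
For a 2×2 matrix, A⁻¹ = (1/det(A)) · [[d, -b], [-c, a]]
    = (-1/12) · [[0, 3], [4, 1]]

A⁻¹ = 
  [    0,  -1/4]
  [ -1/3, -1/12]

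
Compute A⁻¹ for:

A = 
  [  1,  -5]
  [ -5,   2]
det(A) = (1)(2) - (-5)(-5) = -23
For a 2×2 matrix, A⁻¹ = (1/det(A)) · [[d, -b], [-c, a]]
    = (-1/23) · [[2, 5], [5, 1]]

A⁻¹ = 
  [-2/23, -5/23]
  [-5/23, -1/23]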